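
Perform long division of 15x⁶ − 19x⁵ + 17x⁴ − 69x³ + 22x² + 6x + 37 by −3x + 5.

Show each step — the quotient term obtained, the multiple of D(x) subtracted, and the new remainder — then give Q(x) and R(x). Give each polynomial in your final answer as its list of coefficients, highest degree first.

Step 1: lead(15x⁶ − 19x⁵ + 17x⁴ − 69x³ + 22x² + 6x + 37) ÷ lead(D) = 15x⁶ ÷ −3x = −5x⁵. Subtract (−5x⁵)·D = 15x⁶ − 25x⁵. Remainder: 6x⁵ + 17x⁴ − 69x³ + 22x² + 6x + 37.
Step 2: lead(6x⁵ + 17x⁴ − 69x³ + 22x² + 6x + 37) ÷ lead(D) = 6x⁵ ÷ −3x = −2x⁴. Subtract (−2x⁴)·D = 6x⁵ − 10x⁴. Remainder: 27x⁴ − 69x³ + 22x² + 6x + 37.
Step 3: lead(27x⁴ − 69x³ + 22x² + 6x + 37) ÷ lead(D) = 27x⁴ ÷ −3x = −9x³. Subtract (−9x³)·D = 27x⁴ − 45x³. Remainder: −24x³ + 22x² + 6x + 37.
Step 4: lead(−24x³ + 22x² + 6x + 37) ÷ lead(D) = −24x³ ÷ −3x = 8x². Subtract (8x²)·D = −24x³ + 40x². Remainder: −18x² + 6x + 37.
Step 5: lead(−18x² + 6x + 37) ÷ lead(D) = −18x² ÷ −3x = 6x. Subtract (6x)·D = −18x² + 30x. Remainder: −24x + 37.
Step 6: lead(−24x + 37) ÷ lead(D) = −24x ÷ −3x = 8. Subtract (8)·D = −24x + 40. Remainder: −3.

Q = [-5, -2, -9, 8, 6, 8]; R = [-3]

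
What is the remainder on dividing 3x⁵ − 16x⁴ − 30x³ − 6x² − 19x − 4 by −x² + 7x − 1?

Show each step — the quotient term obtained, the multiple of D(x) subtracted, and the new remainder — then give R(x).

Step 1: lead(3x⁵ − 16x⁴ − 30x³ − 6x² − 19x − 4) ÷ lead(D) = 3x⁵ ÷ −x² = −3x³. Subtract (−3x³)·D = 3x⁵ − 21x⁴ + 3x³. Remainder: 5x⁴ − 33x³ − 6x² − 19x − 4.
Step 2: lead(5x⁴ − 33x³ − 6x² − 19x − 4) ÷ lead(D) = 5x⁴ ÷ −x² = −5x². Subtract (−5x²)·D = 5x⁴ − 35x³ + 5x². Remainder: 2x³ − 11x² − 19x − 4.
Step 3: lead(2x³ − 11x² − 19x − 4) ÷ lead(D) = 2x³ ÷ −x² = −2x. Subtract (−2x)·D = 2x³ − 14x² + 2x. Remainder: 3x² − 21x − 4.
Step 4: lead(3x² − 21x − 4) ÷ lead(D) = 3x² ÷ −x² = −3. Subtract (−3)·D = 3x² − 21x + 3. Remainder: −7.

R(x) = −7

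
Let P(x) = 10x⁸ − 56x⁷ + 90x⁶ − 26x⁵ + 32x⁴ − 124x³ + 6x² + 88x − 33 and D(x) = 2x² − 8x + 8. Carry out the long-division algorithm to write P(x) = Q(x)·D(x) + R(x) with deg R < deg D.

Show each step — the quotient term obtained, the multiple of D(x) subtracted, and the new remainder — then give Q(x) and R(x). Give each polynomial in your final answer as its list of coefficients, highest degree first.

Q = [5, -8, -7, -9, 8, 6, -5]; R = [7]

Step 1: lead(10x⁸ − 56x⁷ + 90x⁶ − 26x⁵ + 32x⁴ − 124x³ + 6x² + 88x − 33) ÷ lead(D) = 10x⁸ ÷ 2x² = 5x⁶. Subtract (5x⁶)·D = 10x⁸ − 40x⁷ + 40x⁶. Remainder: −16x⁷ + 50x⁶ − 26x⁵ + 32x⁴ − 124x³ + 6x² + 88x − 33.
Step 2: lead(−16x⁷ + 50x⁶ − 26x⁵ + 32x⁴ − 124x³ + 6x² + 88x − 33) ÷ lead(D) = −16x⁷ ÷ 2x² = −8x⁵. Subtract (−8x⁵)·D = −16x⁷ + 64x⁶ − 64x⁵. Remainder: −14x⁶ + 38x⁵ + 32x⁴ − 124x³ + 6x² + 88x − 33.
Step 3: lead(−14x⁶ + 38x⁵ + 32x⁴ − 124x³ + 6x² + 88x − 33) ÷ lead(D) = −14x⁶ ÷ 2x² = −7x⁴. Subtract (−7x⁴)·D = −14x⁶ + 56x⁵ − 56x⁴. Remainder: −18x⁵ + 88x⁴ − 124x³ + 6x² + 88x − 33.
Step 4: lead(−18x⁵ + 88x⁴ − 124x³ + 6x² + 88x − 33) ÷ lead(D) = −18x⁵ ÷ 2x² = −9x³. Subtract (−9x³)·D = −18x⁵ + 72x⁴ − 72x³. Remainder: 16x⁴ − 52x³ + 6x² + 88x − 33.
Step 5: lead(16x⁴ − 52x³ + 6x² + 88x − 33) ÷ lead(D) = 16x⁴ ÷ 2x² = 8x². Subtract (8x²)·D = 16x⁴ − 64x³ + 64x². Remainder: 12x³ − 58x² + 88x − 33.
Step 6: lead(12x³ − 58x² + 88x − 33) ÷ lead(D) = 12x³ ÷ 2x² = 6x. Subtract (6x)·D = 12x³ − 48x² + 48x. Remainder: −10x² + 40x − 33.
Step 7: lead(−10x² + 40x − 33) ÷ lead(D) = −10x² ÷ 2x² = −5. Subtract (−5)·D = −10x² + 40x − 40. Remainder: 7.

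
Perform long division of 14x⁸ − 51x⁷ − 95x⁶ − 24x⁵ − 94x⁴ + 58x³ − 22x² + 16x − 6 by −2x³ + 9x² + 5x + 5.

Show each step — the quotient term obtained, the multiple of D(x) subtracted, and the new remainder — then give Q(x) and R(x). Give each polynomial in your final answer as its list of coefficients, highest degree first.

Q = [-7, -6, 3, -7, 8, -3]; R = [-9, 9]

Step 1: lead(14x⁸ − 51x⁷ − 95x⁶ − 24x⁵ − 94x⁴ + 58x³ − 22x² + 16x − 6) ÷ lead(D) = 14x⁸ ÷ −2x³ = −7x⁵. Subtract (−7x⁵)·D = 14x⁸ − 63x⁷ − 35x⁶ − 35x⁵. Remainder: 12x⁷ − 60x⁶ + 11x⁵ − 94x⁴ + 58x³ − 22x² + 16x − 6.
Step 2: lead(12x⁷ − 60x⁶ + 11x⁵ − 94x⁴ + 58x³ − 22x² + 16x − 6) ÷ lead(D) = 12x⁷ ÷ −2x³ = −6x⁴. Subtract (−6x⁴)·D = 12x⁷ − 54x⁶ − 30x⁵ − 30x⁴. Remainder: −6x⁶ + 41x⁵ − 64x⁴ + 58x³ − 22x² + 16x − 6.
Step 3: lead(−6x⁶ + 41x⁵ − 64x⁴ + 58x³ − 22x² + 16x − 6) ÷ lead(D) = −6x⁶ ÷ −2x³ = 3x³. Subtract (3x³)·D = −6x⁶ + 27x⁵ + 15x⁴ + 15x³. Remainder: 14x⁵ − 79x⁴ + 43x³ − 22x² + 16x − 6.
Step 4: lead(14x⁵ − 79x⁴ + 43x³ − 22x² + 16x − 6) ÷ lead(D) = 14x⁵ ÷ −2x³ = −7x². Subtract (−7x²)·D = 14x⁵ − 63x⁴ − 35x³ − 35x². Remainder: −16x⁴ + 78x³ + 13x² + 16x − 6.
Step 5: lead(−16x⁴ + 78x³ + 13x² + 16x − 6) ÷ lead(D) = −16x⁴ ÷ −2x³ = 8x. Subtract (8x)·D = −16x⁴ + 72x³ + 40x² + 40x. Remainder: 6x³ − 27x² − 24x − 6.
Step 6: lead(6x³ − 27x² − 24x − 6) ÷ lead(D) = 6x³ ÷ −2x³ = −3. Subtract (−3)·D = 6x³ − 27x² − 15x − 15. Remainder: −9x + 9.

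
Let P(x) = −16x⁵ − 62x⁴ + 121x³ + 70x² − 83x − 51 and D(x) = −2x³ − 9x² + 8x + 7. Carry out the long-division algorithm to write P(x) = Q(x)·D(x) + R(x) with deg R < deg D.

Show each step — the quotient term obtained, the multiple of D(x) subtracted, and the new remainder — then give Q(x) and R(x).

Q(x) = 8x² − 5x − 6; R(x) = −9

Step 1: lead(−16x⁵ − 62x⁴ + 121x³ + 70x² − 83x − 51) ÷ lead(D) = −16x⁵ ÷ −2x³ = 8x². Subtract (8x²)·D = −16x⁵ − 72x⁴ + 64x³ + 56x². Remainder: 10x⁴ + 57x³ + 14x² − 83x − 51.
Step 2: lead(10x⁴ + 57x³ + 14x² − 83x − 51) ÷ lead(D) = 10x⁴ ÷ −2x³ = −5x. Subtract (−5x)·D = 10x⁴ + 45x³ − 40x² − 35x. Remainder: 12x³ + 54x² − 48x − 51.
Step 3: lead(12x³ + 54x² − 48x − 51) ÷ lead(D) = 12x³ ÷ −2x³ = −6. Subtract (−6)·D = 12x³ + 54x² − 48x − 42. Remainder: −9.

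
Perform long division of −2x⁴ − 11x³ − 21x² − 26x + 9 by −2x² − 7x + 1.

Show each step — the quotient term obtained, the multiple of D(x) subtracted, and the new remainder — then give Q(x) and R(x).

Q(x) = x² + 2x + 4; R(x) = 5

Step 1: lead(−2x⁴ − 11x³ − 21x² − 26x + 9) ÷ lead(D) = −2x⁴ ÷ −2x² = x². Subtract (x²)·D = −2x⁴ − 7x³ + x². Remainder: −4x³ − 22x² − 26x + 9.
Step 2: lead(−4x³ − 22x² − 26x + 9) ÷ lead(D) = −4x³ ÷ −2x² = 2x. Subtract (2x)·D = −4x³ − 14x² + 2x. Remainder: −8x² − 28x + 9.
Step 3: lead(−8x² − 28x + 9) ÷ lead(D) = −8x² ÷ −2x² = 4. Subtract (4)·D = −8x² − 28x + 4. Remainder: 5.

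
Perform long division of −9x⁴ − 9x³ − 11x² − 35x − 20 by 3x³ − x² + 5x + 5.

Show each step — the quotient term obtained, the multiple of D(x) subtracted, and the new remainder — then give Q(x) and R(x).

Q(x) = −3x − 4; R(x) = 0

Step 1: lead(−9x⁴ − 9x³ − 11x² − 35x − 20) ÷ lead(D) = −9x⁴ ÷ 3x³ = −3x. Subtract (−3x)·D = −9x⁴ + 3x³ − 15x² − 15x. Remainder: −12x³ + 4x² − 20x − 20.
Step 2: lead(−12x³ + 4x² − 20x − 20) ÷ lead(D) = −12x³ ÷ 3x³ = −4. Subtract (−4)·D = −12x³ + 4x² − 20x − 20. Remainder: 0.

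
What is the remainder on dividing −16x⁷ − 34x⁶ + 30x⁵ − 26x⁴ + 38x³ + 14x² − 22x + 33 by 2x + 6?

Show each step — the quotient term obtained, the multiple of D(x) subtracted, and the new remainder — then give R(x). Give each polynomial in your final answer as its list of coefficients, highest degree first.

R = [9]

Step 1: lead(−16x⁷ − 34x⁶ + 30x⁵ − 26x⁴ + 38x³ + 14x² − 22x + 33) ÷ lead(D) = −16x⁷ ÷ 2x = −8x⁶. Subtract (−8x⁶)·D = −16x⁷ − 48x⁶. Remainder: 14x⁶ + 30x⁵ − 26x⁴ + 38x³ + 14x² − 22x + 33.
Step 2: lead(14x⁶ + 30x⁵ − 26x⁴ + 38x³ + 14x² − 22x + 33) ÷ lead(D) = 14x⁶ ÷ 2x = 7x⁵. Subtract (7x⁵)·D = 14x⁶ + 42x⁵. Remainder: −12x⁵ − 26x⁴ + 38x³ + 14x² − 22x + 33.
Step 3: lead(−12x⁵ − 26x⁴ + 38x³ + 14x² − 22x + 33) ÷ lead(D) = −12x⁵ ÷ 2x = −6x⁴. Subtract (−6x⁴)·D = −12x⁵ − 36x⁴. Remainder: 10x⁴ + 38x³ + 14x² − 22x + 33.
Step 4: lead(10x⁴ + 38x³ + 14x² − 22x + 33) ÷ lead(D) = 10x⁴ ÷ 2x = 5x³. Subtract (5x³)·D = 10x⁴ + 30x³. Remainder: 8x³ + 14x² − 22x + 33.
Step 5: lead(8x³ + 14x² − 22x + 33) ÷ lead(D) = 8x³ ÷ 2x = 4x². Subtract (4x²)·D = 8x³ + 24x². Remainder: −10x² − 22x + 33.
Step 6: lead(−10x² − 22x + 33) ÷ lead(D) = −10x² ÷ 2x = −5x. Subtract (−5x)·D = −10x² − 30x. Remainder: 8x + 33.
Step 7: lead(8x + 33) ÷ lead(D) = 8x ÷ 2x = 4. Subtract (4)·D = 8x + 24. Remainder: 9.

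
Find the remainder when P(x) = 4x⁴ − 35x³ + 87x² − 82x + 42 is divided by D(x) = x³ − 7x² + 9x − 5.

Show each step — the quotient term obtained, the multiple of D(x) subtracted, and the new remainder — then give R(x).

Step 1: lead(4x⁴ − 35x³ + 87x² − 82x + 42) ÷ lead(D) = 4x⁴ ÷ x³ = 4x. Subtract (4x)·D = 4x⁴ − 28x³ + 36x² − 20x. Remainder: −7x³ + 51x² − 62x + 42.
Step 2: lead(−7x³ + 51x² − 62x + 42) ÷ lead(D) = −7x³ ÷ x³ = −7. Subtract (−7)·D = −7x³ + 49x² − 63x + 35. Remainder: 2x² + x + 7.

R(x) = 2x² + x + 7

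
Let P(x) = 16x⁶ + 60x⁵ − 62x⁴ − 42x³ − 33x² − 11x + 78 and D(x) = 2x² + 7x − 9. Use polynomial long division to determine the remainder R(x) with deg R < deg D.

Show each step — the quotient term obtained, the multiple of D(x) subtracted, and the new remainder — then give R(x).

R(x) = 6

Step 1: lead(16x⁶ + 60x⁵ − 62x⁴ − 42x³ − 33x² − 11x + 78) ÷ lead(D) = 16x⁶ ÷ 2x² = 8x⁴. Subtract (8x⁴)·D = 16x⁶ + 56x⁵ − 72x⁴. Remainder: 4x⁵ + 10x⁴ − 42x³ − 33x² − 11x + 78.
Step 2: lead(4x⁵ + 10x⁴ − 42x³ − 33x² − 11x + 78) ÷ lead(D) = 4x⁵ ÷ 2x² = 2x³. Subtract (2x³)·D = 4x⁵ + 14x⁴ − 18x³. Remainder: −4x⁴ − 24x³ − 33x² − 11x + 78.
Step 3: lead(−4x⁴ − 24x³ − 33x² − 11x + 78) ÷ lead(D) = −4x⁴ ÷ 2x² = −2x². Subtract (−2x²)·D = −4x⁴ − 14x³ + 18x². Remainder: −10x³ − 51x² − 11x + 78.
Step 4: lead(−10x³ − 51x² − 11x + 78) ÷ lead(D) = −10x³ ÷ 2x² = −5x. Subtract (−5x)·D = −10x³ − 35x² + 45x. Remainder: −16x² − 56x + 78.
Step 5: lead(−16x² − 56x + 78) ÷ lead(D) = −16x² ÷ 2x² = −8. Subtract (−8)·D = −16x² − 56x + 72. Remainder: 6.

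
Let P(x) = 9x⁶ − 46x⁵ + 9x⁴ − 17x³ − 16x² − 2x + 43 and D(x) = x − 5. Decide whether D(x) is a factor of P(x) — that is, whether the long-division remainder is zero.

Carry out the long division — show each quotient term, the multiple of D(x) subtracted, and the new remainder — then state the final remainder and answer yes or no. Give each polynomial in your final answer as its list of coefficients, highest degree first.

R = [8], so D(x) is not a factor of P(x). no

Step 1: lead(9x⁶ − 46x⁵ + 9x⁴ − 17x³ − 16x² − 2x + 43) ÷ lead(D) = 9x⁶ ÷ x = 9x⁵. Subtract (9x⁵)·D = 9x⁶ − 45x⁵. Remainder: −x⁵ + 9x⁴ − 17x³ − 16x² − 2x + 43.
Step 2: lead(−x⁵ + 9x⁴ − 17x³ − 16x² − 2x + 43) ÷ lead(D) = −x⁵ ÷ x = −x⁴. Subtract (−x⁴)·D = −x⁵ + 5x⁴. Remainder: 4x⁴ − 17x³ − 16x² − 2x + 43.
Step 3: lead(4x⁴ − 17x³ − 16x² − 2x + 43) ÷ lead(D) = 4x⁴ ÷ x = 4x³. Subtract (4x³)·D = 4x⁴ − 20x³. Remainder: 3x³ − 16x² − 2x + 43.
Step 4: lead(3x³ − 16x² − 2x + 43) ÷ lead(D) = 3x³ ÷ x = 3x². Subtract (3x²)·D = 3x³ − 15x². Remainder: −x² − 2x + 43.
Step 5: lead(−x² − 2x + 43) ÷ lead(D) = −x² ÷ x = −x. Subtract (−x)·D = −x² + 5x. Remainder: −7x + 43.
Step 6: lead(−7x + 43) ÷ lead(D) = −7x ÷ x = −7. Subtract (−7)·D = −7x + 35. Remainder: 8.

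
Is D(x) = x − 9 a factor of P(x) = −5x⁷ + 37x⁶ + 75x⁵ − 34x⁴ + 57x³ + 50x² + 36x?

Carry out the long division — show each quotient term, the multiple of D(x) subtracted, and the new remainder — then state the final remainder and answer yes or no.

R(x) = 0, so D(x) is a factor of P(x). yes

Step 1: lead(−5x⁷ + 37x⁶ + 75x⁵ − 34x⁴ + 57x³ + 50x² + 36x) ÷ lead(D) = −5x⁷ ÷ x = −5x⁶. Subtract (−5x⁶)·D = −5x⁷ + 45x⁶. Remainder: −8x⁶ + 75x⁵ − 34x⁴ + 57x³ + 50x² + 36x.
Step 2: lead(−8x⁶ + 75x⁵ − 34x⁴ + 57x³ + 50x² + 36x) ÷ lead(D) = −8x⁶ ÷ x = −8x⁵. Subtract (−8x⁵)·D = −8x⁶ + 72x⁵. Remainder: 3x⁵ − 34x⁴ + 57x³ + 50x² + 36x.
Step 3: lead(3x⁵ − 34x⁴ + 57x³ + 50x² + 36x) ÷ lead(D) = 3x⁵ ÷ x = 3x⁴. Subtract (3x⁴)·D = 3x⁵ − 27x⁴. Remainder: −7x⁴ + 57x³ + 50x² + 36x.
Step 4: lead(−7x⁴ + 57x³ + 50x² + 36x) ÷ lead(D) = −7x⁴ ÷ x = −7x³. Subtract (−7x³)·D = −7x⁴ + 63x³. Remainder: −6x³ + 50x² + 36x.
Step 5: lead(−6x³ + 50x² + 36x) ÷ lead(D) = −6x³ ÷ x = −6x². Subtract (−6x²)·D = −6x³ + 54x². Remainder: −4x² + 36x.
Step 6: lead(−4x² + 36x) ÷ lead(D) = −4x² ÷ x = −4x. Subtract (−4x)·D = −4x² + 36x. Remainder: 0.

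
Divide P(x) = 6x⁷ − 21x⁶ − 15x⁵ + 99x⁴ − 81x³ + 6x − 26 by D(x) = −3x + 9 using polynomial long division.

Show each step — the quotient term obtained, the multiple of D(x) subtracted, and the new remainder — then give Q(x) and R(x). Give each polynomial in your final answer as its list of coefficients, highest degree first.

Step 1: lead(6x⁷ − 21x⁶ − 15x⁵ + 99x⁴ − 81x³ + 6x − 26) ÷ lead(D) = 6x⁷ ÷ −3x = −2x⁶. Subtract (−2x⁶)·D = 6x⁷ − 18x⁶. Remainder: −3x⁶ − 15x⁵ + 99x⁴ − 81x³ + 6x − 26.
Step 2: lead(−3x⁶ − 15x⁵ + 99x⁴ − 81x³ + 6x − 26) ÷ lead(D) = −3x⁶ ÷ −3x = x⁵. Subtract (x⁵)·D = −3x⁶ + 9x⁵. Remainder: −24x⁵ + 99x⁴ − 81x³ + 6x − 26.
Step 3: lead(−24x⁵ + 99x⁴ − 81x³ + 6x − 26) ÷ lead(D) = −24x⁵ ÷ −3x = 8x⁴. Subtract (8x⁴)·D = −24x⁵ + 72x⁴. Remainder: 27x⁴ − 81x³ + 6x − 26.
Step 4: lead(27x⁴ − 81x³ + 6x − 26) ÷ lead(D) = 27x⁴ ÷ −3x = −9x³. Subtract (−9x³)·D = 27x⁴ − 81x³. Remainder: 6x − 26.
Step 5: lead(6x − 26) ÷ lead(D) = 6x ÷ −3x = −2. Subtract (−2)·D = 6x − 18. Remainder: −8.

Q = [-2, 1, 8, -9, 0, 0, -2]; R = [-8]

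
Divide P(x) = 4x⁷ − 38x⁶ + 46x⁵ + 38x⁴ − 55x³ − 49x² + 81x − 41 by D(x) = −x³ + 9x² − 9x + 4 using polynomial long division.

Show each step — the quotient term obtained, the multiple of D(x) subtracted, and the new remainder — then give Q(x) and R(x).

Q(x) = −4x⁴ + 2x³ + 8x² − 9; R(x) = −5

Step 1: lead(4x⁷ − 38x⁶ + 46x⁵ + 38x⁴ − 55x³ − 49x² + 81x − 41) ÷ lead(D) = 4x⁷ ÷ −x³ = −4x⁴. Subtract (−4x⁴)·D = 4x⁷ − 36x⁶ + 36x⁵ − 16x⁴. Remainder: −2x⁶ + 10x⁵ + 54x⁴ − 55x³ − 49x² + 81x − 41.
Step 2: lead(−2x⁶ + 10x⁵ + 54x⁴ − 55x³ − 49x² + 81x − 41) ÷ lead(D) = −2x⁶ ÷ −x³ = 2x³. Subtract (2x³)·D = −2x⁶ + 18x⁵ − 18x⁴ + 8x³. Remainder: −8x⁵ + 72x⁴ − 63x³ − 49x² + 81x − 41.
Step 3: lead(−8x⁵ + 72x⁴ − 63x³ − 49x² + 81x − 41) ÷ lead(D) = −8x⁵ ÷ −x³ = 8x². Subtract (8x²)·D = −8x⁵ + 72x⁴ − 72x³ + 32x². Remainder: 9x³ − 81x² + 81x − 41.
Step 4: lead(9x³ − 81x² + 81x − 41) ÷ lead(D) = 9x³ ÷ −x³ = −9. Subtract (−9)·D = 9x³ − 81x² + 81x − 36. Remainder: −5.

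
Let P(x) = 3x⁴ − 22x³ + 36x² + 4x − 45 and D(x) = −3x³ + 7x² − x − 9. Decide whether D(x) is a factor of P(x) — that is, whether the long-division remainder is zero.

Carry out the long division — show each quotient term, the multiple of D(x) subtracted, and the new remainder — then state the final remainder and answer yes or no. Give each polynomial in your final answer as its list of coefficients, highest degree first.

R = [0], so D(x) is a factor of P(x). yes

Step 1: lead(3x⁴ − 22x³ + 36x² + 4x − 45) ÷ lead(D) = 3x⁴ ÷ −3x³ = −x. Subtract (−x)·D = 3x⁴ − 7x³ + x² + 9x. Remainder: −15x³ + 35x² − 5x − 45.
Step 2: lead(−15x³ + 35x² − 5x − 45) ÷ lead(D) = −15x³ ÷ −3x³ = 5. Subtract (5)·D = −15x³ + 35x² − 5x − 45. Remainder: 0.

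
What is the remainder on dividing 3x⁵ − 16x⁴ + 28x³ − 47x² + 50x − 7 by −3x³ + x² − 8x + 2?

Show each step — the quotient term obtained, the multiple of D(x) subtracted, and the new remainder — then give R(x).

R(x) = 3

Step 1: lead(3x⁵ − 16x⁴ + 28x³ − 47x² + 50x − 7) ÷ lead(D) = 3x⁵ ÷ −3x³ = −x². Subtract (−x²)·D = 3x⁵ − x⁴ + 8x³ − 2x². Remainder: −15x⁴ + 20x³ − 45x² + 50x − 7.
Step 2: lead(−15x⁴ + 20x³ − 45x² + 50x − 7) ÷ lead(D) = −15x⁴ ÷ −3x³ = 5x. Subtract (5x)·D = −15x⁴ + 5x³ − 40x² + 10x. Remainder: 15x³ − 5x² + 40x − 7.
Step 3: lead(15x³ − 5x² + 40x − 7) ÷ lead(D) = 15x³ ÷ −3x³ = −5. Subtract (−5)·D = 15x³ − 5x² + 40x − 10. Remainder: 3.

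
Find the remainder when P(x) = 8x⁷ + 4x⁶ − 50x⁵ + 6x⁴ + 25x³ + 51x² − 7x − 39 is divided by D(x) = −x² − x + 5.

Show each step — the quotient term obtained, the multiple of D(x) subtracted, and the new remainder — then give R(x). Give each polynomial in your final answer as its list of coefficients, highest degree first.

Step 1: lead(8x⁷ + 4x⁶ − 50x⁵ + 6x⁴ + 25x³ + 51x² − 7x − 39) ÷ lead(D) = 8x⁷ ÷ −x² = −8x⁵. Subtract (−8x⁵)·D = 8x⁷ + 8x⁶ − 40x⁵. Remainder: −4x⁶ − 10x⁵ + 6x⁴ + 25x³ + 51x² − 7x − 39.
Step 2: lead(−4x⁶ − 10x⁵ + 6x⁴ + 25x³ + 51x² − 7x − 39) ÷ lead(D) = −4x⁶ ÷ −x² = 4x⁴. Subtract (4x⁴)·D = −4x⁶ − 4x⁵ + 20x⁴. Remainder: −6x⁵ − 14x⁴ + 25x³ + 51x² − 7x − 39.
Step 3: lead(−6x⁵ − 14x⁴ + 25x³ + 51x² − 7x − 39) ÷ lead(D) = −6x⁵ ÷ −x² = 6x³. Subtract (6x³)·D = −6x⁵ − 6x⁴ + 30x³. Remainder: −8x⁴ − 5x³ + 51x² − 7x − 39.
Step 4: lead(−8x⁴ − 5x³ + 51x² − 7x − 39) ÷ lead(D) = −8x⁴ ÷ −x² = 8x². Subtract (8x²)·D = −8x⁴ − 8x³ + 40x². Remainder: 3x³ + 11x² − 7x − 39.
Step 5: lead(3x³ + 11x² − 7x − 39) ÷ lead(D) = 3x³ ÷ −x² = −3x. Subtract (−3x)·D = 3x³ + 3x² − 15x. Remainder: 8x² + 8x − 39.
Step 6: lead(8x² + 8x − 39) ÷ lead(D) = 8x² ÷ −x² = −8. Subtract (−8)·D = 8x² + 8x − 40. Remainder: 1.

R = [1]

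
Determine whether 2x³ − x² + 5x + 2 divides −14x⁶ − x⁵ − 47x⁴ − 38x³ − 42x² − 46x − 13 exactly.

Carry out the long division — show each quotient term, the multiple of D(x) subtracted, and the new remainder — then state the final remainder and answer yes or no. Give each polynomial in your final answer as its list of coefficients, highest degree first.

R = [-1], so D(x) is not a factor of P(x). no

Step 1: lead(−14x⁶ − x⁵ − 47x⁴ − 38x³ − 42x² − 46x − 13) ÷ lead(D) = −14x⁶ ÷ 2x³ = −7x³. Subtract (−7x³)·D = −14x⁶ + 7x⁵ − 35x⁴ − 14x³. Remainder: −8x⁵ − 12x⁴ − 24x³ − 42x² − 46x − 13.
Step 2: lead(−8x⁵ − 12x⁴ − 24x³ − 42x² − 46x − 13) ÷ lead(D) = −8x⁵ ÷ 2x³ = −4x². Subtract (−4x²)·D = −8x⁵ + 4x⁴ − 20x³ − 8x². Remainder: −16x⁴ − 4x³ − 34x² − 46x − 13.
Step 3: lead(−16x⁴ − 4x³ − 34x² − 46x − 13) ÷ lead(D) = −16x⁴ ÷ 2x³ = −8x. Subtract (−8x)·D = −16x⁴ + 8x³ − 40x² − 16x. Remainder: −12x³ + 6x² − 30x − 13.
Step 4: lead(−12x³ + 6x² − 30x − 13) ÷ lead(D) = −12x³ ÷ 2x³ = −6. Subtract (−6)·D = −12x³ + 6x² − 30x − 12. Remainder: −1.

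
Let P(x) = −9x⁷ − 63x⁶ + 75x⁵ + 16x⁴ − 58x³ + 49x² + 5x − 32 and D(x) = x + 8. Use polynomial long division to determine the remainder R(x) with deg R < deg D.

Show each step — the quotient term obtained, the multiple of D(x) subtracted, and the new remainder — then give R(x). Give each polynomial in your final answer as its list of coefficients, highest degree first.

Step 1: lead(−9x⁷ − 63x⁶ + 75x⁵ + 16x⁴ − 58x³ + 49x² + 5x − 32) ÷ lead(D) = −9x⁷ ÷ x = −9x⁶. Subtract (−9x⁶)·D = −9x⁷ − 72x⁶. Remainder: 9x⁶ + 75x⁵ + 16x⁴ − 58x³ + 49x² + 5x − 32.
Step 2: lead(9x⁶ + 75x⁵ + 16x⁴ − 58x³ + 49x² + 5x − 32) ÷ lead(D) = 9x⁶ ÷ x = 9x⁵. Subtract (9x⁵)·D = 9x⁶ + 72x⁵. Remainder: 3x⁵ + 16x⁴ − 58x³ + 49x² + 5x − 32.
Step 3: lead(3x⁵ + 16x⁴ − 58x³ + 49x² + 5x − 32) ÷ lead(D) = 3x⁵ ÷ x = 3x⁴. Subtract (3x⁴)·D = 3x⁵ + 24x⁴. Remainder: −8x⁴ − 58x³ + 49x² + 5x − 32.
Step 4: lead(−8x⁴ − 58x³ + 49x² + 5x − 32) ÷ lead(D) = −8x⁴ ÷ x = −8x³. Subtract (−8x³)·D = −8x⁴ − 64x³. Remainder: 6x³ + 49x² + 5x − 32.
Step 5: lead(6x³ + 49x² + 5x − 32) ÷ lead(D) = 6x³ ÷ x = 6x². Subtract (6x²)·D = 6x³ + 48x². Remainder: x² + 5x − 32.
Step 6: lead(x² + 5x − 32) ÷ lead(D) = x² ÷ x = x. Subtract (x)·D = x² + 8x. Remainder: −3x − 32.
Step 7: lead(−3x − 32) ÷ lead(D) = −3x ÷ x = −3. Subtract (−3)·D = −3x − 24. Remainder: −8.

R = [-8]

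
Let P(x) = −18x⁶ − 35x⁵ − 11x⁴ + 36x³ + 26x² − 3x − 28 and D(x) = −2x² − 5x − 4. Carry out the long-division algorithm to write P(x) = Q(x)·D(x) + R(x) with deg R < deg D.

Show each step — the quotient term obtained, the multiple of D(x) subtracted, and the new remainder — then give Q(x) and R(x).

Step 1: lead(−18x⁶ − 35x⁵ − 11x⁴ + 36x³ + 26x² − 3x − 28) ÷ lead(D) = −18x⁶ ÷ −2x² = 9x⁴. Subtract (9x⁴)·D = −18x⁶ − 45x⁵ − 36x⁴. Remainder: 10x⁵ + 25x⁴ + 36x³ + 26x² − 3x − 28.
Step 2: lead(10x⁵ + 25x⁴ + 36x³ + 26x² − 3x − 28) ÷ lead(D) = 10x⁵ ÷ −2x² = −5x³. Subtract (−5x³)·D = 10x⁵ + 25x⁴ + 20x³. Remainder: 16x³ + 26x² − 3x − 28.
Step 3: lead(16x³ + 26x² − 3x − 28) ÷ lead(D) = 16x³ ÷ −2x² = −8x. Subtract (−8x)·D = 16x³ + 40x² + 32x. Remainder: −14x² − 35x − 28.
Step 4: lead(−14x² − 35x − 28) ÷ lead(D) = −14x² ÷ −2x² = 7. Subtract (7)·D = −14x² − 35x − 28. Remainder: 0.

Q(x) = 9x⁴ − 5x³ − 8x + 7; R(x) = 0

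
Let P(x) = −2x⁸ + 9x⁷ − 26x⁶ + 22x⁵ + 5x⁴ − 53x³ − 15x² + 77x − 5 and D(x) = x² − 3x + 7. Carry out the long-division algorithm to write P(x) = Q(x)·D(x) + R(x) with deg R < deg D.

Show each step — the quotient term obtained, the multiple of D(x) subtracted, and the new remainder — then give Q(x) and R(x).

Step 1: lead(−2x⁸ + 9x⁷ − 26x⁶ + 22x⁵ + 5x⁴ − 53x³ − 15x² + 77x − 5) ÷ lead(D) = −2x⁸ ÷ x² = −2x⁶. Subtract (−2x⁶)·D = −2x⁸ + 6x⁷ − 14x⁶. Remainder: 3x⁷ − 12x⁶ + 22x⁵ + 5x⁴ − 53x³ − 15x² + 77x − 5.
Step 2: lead(3x⁷ − 12x⁶ + 22x⁵ + 5x⁴ − 53x³ − 15x² + 77x − 5) ÷ lead(D) = 3x⁷ ÷ x² = 3x⁵. Subtract (3x⁵)·D = 3x⁷ − 9x⁶ + 21x⁵. Remainder: −3x⁶ + x⁵ + 5x⁴ − 53x³ − 15x² + 77x − 5.
Step 3: lead(−3x⁶ + x⁵ + 5x⁴ − 53x³ − 15x² + 77x − 5) ÷ lead(D) = −3x⁶ ÷ x² = −3x⁴. Subtract (−3x⁴)·D = −3x⁶ + 9x⁵ − 21x⁴. Remainder: −8x⁵ + 26x⁴ − 53x³ − 15x² + 77x − 5.
Step 4: lead(−8x⁵ + 26x⁴ − 53x³ − 15x² + 77x − 5) ÷ lead(D) = −8x⁵ ÷ x² = −8x³. Subtract (−8x³)·D = −8x⁵ + 24x⁴ − 56x³. Remainder: 2x⁴ + 3x³ − 15x² + 77x − 5.
Step 5: lead(2x⁴ + 3x³ − 15x² + 77x − 5) ÷ lead(D) = 2x⁴ ÷ x² = 2x². Subtract (2x²)·D = 2x⁴ − 6x³ + 14x². Remainder: 9x³ − 29x² + 77x − 5.
Step 6: lead(9x³ − 29x² + 77x − 5) ÷ lead(D) = 9x³ ÷ x² = 9x. Subtract (9x)·D = 9x³ − 27x² + 63x. Remainder: −2x² + 14x − 5.
Step 7: lead(−2x² + 14x − 5) ÷ lead(D) = −2x² ÷ x² = −2. Subtract (−2)·D = −2x² + 6x − 14. Remainder: 8x + 9.

Q(x) = −2x⁶ + 3x⁵ − 3x⁴ − 8x³ + 2x² + 9x − 2; R(x) = 8x + 9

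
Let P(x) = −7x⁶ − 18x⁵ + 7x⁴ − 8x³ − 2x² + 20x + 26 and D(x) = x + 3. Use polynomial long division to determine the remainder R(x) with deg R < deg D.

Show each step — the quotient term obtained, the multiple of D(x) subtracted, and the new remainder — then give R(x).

Step 1: lead(−7x⁶ − 18x⁵ + 7x⁴ − 8x³ − 2x² + 20x + 26) ÷ lead(D) = −7x⁶ ÷ x = −7x⁵. Subtract (−7x⁵)·D = −7x⁶ − 21x⁵. Remainder: 3x⁵ + 7x⁴ − 8x³ − 2x² + 20x + 26.
Step 2: lead(3x⁵ + 7x⁴ − 8x³ − 2x² + 20x + 26) ÷ lead(D) = 3x⁵ ÷ x = 3x⁴. Subtract (3x⁴)·D = 3x⁵ + 9x⁴. Remainder: −2x⁴ − 8x³ − 2x² + 20x + 26.
Step 3: lead(−2x⁴ − 8x³ − 2x² + 20x + 26) ÷ lead(D) = −2x⁴ ÷ x = −2x³. Subtract (−2x³)·D = −2x⁴ − 6x³. Remainder: −2x³ − 2x² + 20x + 26.
Step 4: lead(−2x³ − 2x² + 20x + 26) ÷ lead(D) = −2x³ ÷ x = −2x². Subtract (−2x²)·D = −2x³ − 6x². Remainder: 4x² + 20x + 26.
Step 5: lead(4x² + 20x + 26) ÷ lead(D) = 4x² ÷ x = 4x. Subtract (4x)·D = 4x² + 12x. Remainder: 8x + 26.
Step 6: lead(8x + 26) ÷ lead(D) = 8x ÷ x = 8. Subtract (8)·D = 8x + 24. Remainder: 2.

R(x) = 2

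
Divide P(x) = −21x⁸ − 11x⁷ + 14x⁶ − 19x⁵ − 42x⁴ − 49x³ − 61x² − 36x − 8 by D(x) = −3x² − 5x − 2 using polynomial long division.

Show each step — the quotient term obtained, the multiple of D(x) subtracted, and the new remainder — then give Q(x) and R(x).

Step 1: lead(−21x⁸ − 11x⁷ + 14x⁶ − 19x⁵ − 42x⁴ − 49x³ − 61x² − 36x − 8) ÷ lead(D) = −21x⁸ ÷ −3x² = 7x⁶. Subtract (7x⁶)·D = −21x⁸ − 35x⁷ − 14x⁶. Remainder: 24x⁷ + 28x⁶ − 19x⁵ − 42x⁴ − 49x³ − 61x² − 36x − 8.
Step 2: lead(24x⁷ + 28x⁶ − 19x⁵ − 42x⁴ − 49x³ − 61x² − 36x − 8) ÷ lead(D) = 24x⁷ ÷ −3x² = −8x⁵. Subtract (−8x⁵)·D = 24x⁷ + 40x⁶ + 16x⁵. Remainder: −12x⁶ − 35x⁵ − 42x⁴ − 49x³ − 61x² − 36x − 8.
Step 3: lead(−12x⁶ − 35x⁵ − 42x⁴ − 49x³ − 61x² − 36x − 8) ÷ lead(D) = −12x⁶ ÷ −3x² = 4x⁴. Subtract (4x⁴)·D = −12x⁶ − 20x⁵ − 8x⁴. Remainder: −15x⁵ − 34x⁴ − 49x³ − 61x² − 36x − 8.
Step 4: lead(−15x⁵ − 34x⁴ − 49x³ − 61x² − 36x − 8) ÷ lead(D) = −15x⁵ ÷ −3x² = 5x³. Subtract (5x³)·D = −15x⁵ − 25x⁴ − 10x³. Remainder: −9x⁴ − 39x³ − 61x² − 36x − 8.
Step 5: lead(−9x⁴ − 39x³ − 61x² − 36x − 8) ÷ lead(D) = −9x⁴ ÷ −3x² = 3x². Subtract (3x²)·D = −9x⁴ − 15x³ − 6x². Remainder: −24x³ − 55x² − 36x − 8.
Step 6: lead(−24x³ − 55x² − 36x − 8) ÷ lead(D) = −24x³ ÷ −3x² = 8x. Subtract (8x)·D = −24x³ − 40x² − 16x. Remainder: −15x² − 20x − 8.
Step 7: lead(−15x² − 20x − 8) ÷ lead(D) = −15x² ÷ −3x² = 5. Subtract (5)·D = −15x² − 25x − 10. Remainder: 5x + 2.

Q(x) = 7x⁶ − 8x⁵ + 4x⁴ + 5x³ + 3x² + 8x + 5; R(x) = 5x + 2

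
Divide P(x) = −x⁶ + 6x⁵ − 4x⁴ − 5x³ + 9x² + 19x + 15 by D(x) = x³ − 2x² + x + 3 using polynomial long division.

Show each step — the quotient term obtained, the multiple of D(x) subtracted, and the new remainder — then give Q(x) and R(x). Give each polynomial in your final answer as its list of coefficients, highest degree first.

Step 1: lead(−x⁶ + 6x⁵ − 4x⁴ − 5x³ + 9x² + 19x + 15) ÷ lead(D) = −x⁶ ÷ x³ = −x³. Subtract (−x³)·D = −x⁶ + 2x⁵ − x⁴ − 3x³. Remainder: 4x⁵ − 3x⁴ − 2x³ + 9x² + 19x + 15.
Step 2: lead(4x⁵ − 3x⁴ − 2x³ + 9x² + 19x + 15) ÷ lead(D) = 4x⁵ ÷ x³ = 4x². Subtract (4x²)·D = 4x⁵ − 8x⁴ + 4x³ + 12x². Remainder: 5x⁴ − 6x³ − 3x² + 19x + 15.
Step 3: lead(5x⁴ − 6x³ − 3x² + 19x + 15) ÷ lead(D) = 5x⁴ ÷ x³ = 5x. Subtract (5x)·D = 5x⁴ − 10x³ + 5x² + 15x. Remainder: 4x³ − 8x² + 4x + 15.
Step 4: lead(4x³ − 8x² + 4x + 15) ÷ lead(D) = 4x³ ÷ x³ = 4. Subtract (4)·D = 4x³ − 8x² + 4x + 12. Remainder: 3.

Q = [-1, 4, 5, 4]; R = [3]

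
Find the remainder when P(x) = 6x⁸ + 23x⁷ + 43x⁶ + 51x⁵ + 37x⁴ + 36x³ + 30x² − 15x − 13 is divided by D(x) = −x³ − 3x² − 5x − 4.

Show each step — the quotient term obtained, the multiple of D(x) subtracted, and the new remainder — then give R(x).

Step 1: lead(6x⁸ + 23x⁷ + 43x⁶ + 51x⁵ + 37x⁴ + 36x³ + 30x² − 15x − 13) ÷ lead(D) = 6x⁸ ÷ −x³ = −6x⁵. Subtract (−6x⁵)·D = 6x⁸ + 18x⁷ + 30x⁶ + 24x⁵. Remainder: 5x⁷ + 13x⁶ + 27x⁵ + 37x⁴ + 36x³ + 30x² − 15x − 13.
Step 2: lead(5x⁷ + 13x⁶ + 27x⁵ + 37x⁴ + 36x³ + 30x² − 15x − 13) ÷ lead(D) = 5x⁷ ÷ −x³ = −5x⁴. Subtract (−5x⁴)·D = 5x⁷ + 15x⁶ + 25x⁵ + 20x⁴. Remainder: −2x⁶ + 2x⁵ + 17x⁴ + 36x³ + 30x² − 15x − 13.
Step 3: lead(−2x⁶ + 2x⁵ + 17x⁴ + 36x³ + 30x² − 15x − 13) ÷ lead(D) = −2x⁶ ÷ −x³ = 2x³. Subtract (2x³)·D = −2x⁶ − 6x⁵ − 10x⁴ − 8x³. Remainder: 8x⁵ + 27x⁴ + 44x³ + 30x² − 15x − 13.
Step 4: lead(8x⁵ + 27x⁴ + 44x³ + 30x² − 15x − 13) ÷ lead(D) = 8x⁵ ÷ −x³ = −8x². Subtract (−8x²)·D = 8x⁵ + 24x⁴ + 40x³ + 32x². Remainder: 3x⁴ + 4x³ − 2x² − 15x − 13.
Step 5: lead(3x⁴ + 4x³ − 2x² − 15x − 13) ÷ lead(D) = 3x⁴ ÷ −x³ = −3x. Subtract (−3x)·D = 3x⁴ + 9x³ + 15x² + 12x. Remainder: −5x³ − 17x² − 27x − 13.
Step 6: lead(−5x³ − 17x² − 27x − 13) ÷ lead(D) = −5x³ ÷ −x³ = 5. Subtract (5)·D = −5x³ − 15x² − 25x − 20. Remainder: −2x² − 2x + 7.

R(x) = −2x² − 2x + 7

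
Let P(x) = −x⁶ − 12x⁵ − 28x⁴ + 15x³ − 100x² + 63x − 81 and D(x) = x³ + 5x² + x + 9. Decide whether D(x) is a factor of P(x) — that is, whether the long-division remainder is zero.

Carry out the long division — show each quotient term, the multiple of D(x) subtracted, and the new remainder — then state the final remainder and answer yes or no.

Step 1: lead(−x⁶ − 12x⁵ − 28x⁴ + 15x³ − 100x² + 63x − 81) ÷ lead(D) = −x⁶ ÷ x³ = −x³. Subtract (−x³)·D = −x⁶ − 5x⁵ − x⁴ − 9x³. Remainder: −7x⁵ − 27x⁴ + 24x³ − 100x² + 63x − 81.
Step 2: lead(−7x⁵ − 27x⁴ + 24x³ − 100x² + 63x − 81) ÷ lead(D) = −7x⁵ ÷ x³ = −7x². Subtract (−7x²)·D = −7x⁵ − 35x⁴ − 7x³ − 63x². Remainder: 8x⁴ + 31x³ − 37x² + 63x − 81.
Step 3: lead(8x⁴ + 31x³ − 37x² + 63x − 81) ÷ lead(D) = 8x⁴ ÷ x³ = 8x. Subtract (8x)·D = 8x⁴ + 40x³ + 8x² + 72x. Remainder: −9x³ − 45x² − 9x − 81.
Step 4: lead(−9x³ − 45x² − 9x − 81) ÷ lead(D) = −9x³ ÷ x³ = −9. Subtract (−9)·D = −9x³ − 45x² − 9x − 81. Remainder: 0.

R(x) = 0, so D(x) is a factor of P(x). yes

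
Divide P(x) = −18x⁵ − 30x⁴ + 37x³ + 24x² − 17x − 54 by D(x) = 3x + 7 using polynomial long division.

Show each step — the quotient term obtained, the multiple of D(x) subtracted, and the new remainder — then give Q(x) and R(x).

Step 1: lead(−18x⁵ − 30x⁴ + 37x³ + 24x² − 17x − 54) ÷ lead(D) = −18x⁵ ÷ 3x = −6x⁴. Subtract (−6x⁴)·D = −18x⁵ − 42x⁴. Remainder: 12x⁴ + 37x³ + 24x² − 17x − 54.
Step 2: lead(12x⁴ + 37x³ + 24x² − 17x − 54) ÷ lead(D) = 12x⁴ ÷ 3x = 4x³. Subtract (4x³)·D = 12x⁴ + 28x³. Remainder: 9x³ + 24x² − 17x − 54.
Step 3: lead(9x³ + 24x² − 17x − 54) ÷ lead(D) = 9x³ ÷ 3x = 3x². Subtract (3x²)·D = 9x³ + 21x². Remainder: 3x² − 17x − 54.
Step 4: lead(3x² − 17x − 54) ÷ lead(D) = 3x² ÷ 3x = x. Subtract (x)·D = 3x² + 7x. Remainder: −24x − 54.
Step 5: lead(−24x − 54) ÷ lead(D) = −24x ÷ 3x = −8. Subtract (−8)·D = −24x − 56. Remainder: 2.

Q(x) = −6x⁴ + 4x³ + 3x² + x − 8; R(x) = 2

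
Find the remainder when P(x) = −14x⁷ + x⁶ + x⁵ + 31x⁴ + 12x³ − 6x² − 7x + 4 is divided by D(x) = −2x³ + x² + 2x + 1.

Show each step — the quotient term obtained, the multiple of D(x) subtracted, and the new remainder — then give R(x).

Step 1: lead(−14x⁷ + x⁶ + x⁵ + 31x⁴ + 12x³ − 6x² − 7x + 4) ÷ lead(D) = −14x⁷ ÷ −2x³ = 7x⁴. Subtract (7x⁴)·D = −14x⁷ + 7x⁶ + 14x⁵ + 7x⁴. Remainder: −6x⁶ − 13x⁵ + 24x⁴ + 12x³ − 6x² − 7x + 4.
Step 2: lead(−6x⁶ − 13x⁵ + 24x⁴ + 12x³ − 6x² − 7x + 4) ÷ lead(D) = −6x⁶ ÷ −2x³ = 3x³. Subtract (3x³)·D = −6x⁶ + 3x⁵ + 6x⁴ + 3x³. Remainder: −16x⁵ + 18x⁴ + 9x³ − 6x² − 7x + 4.
Step 3: lead(−16x⁵ + 18x⁴ + 9x³ − 6x² − 7x + 4) ÷ lead(D) = −16x⁵ ÷ −2x³ = 8x². Subtract (8x²)·D = −16x⁵ + 8x⁴ + 16x³ + 8x². Remainder: 10x⁴ − 7x³ − 14x² − 7x + 4.
Step 4: lead(10x⁴ − 7x³ − 14x² − 7x + 4) ÷ lead(D) = 10x⁴ ÷ −2x³ = −5x. Subtract (−5x)·D = 10x⁴ − 5x³ − 10x² − 5x. Remainder: −2x³ − 4x² − 2x + 4.
Step 5: lead(−2x³ − 4x² − 2x + 4) ÷ lead(D) = −2x³ ÷ −2x³ = 1. Subtract (1)·D = −2x³ + x² + 2x + 1. Remainder: −5x² − 4x + 3.

R(x) = −5x² − 4x + 3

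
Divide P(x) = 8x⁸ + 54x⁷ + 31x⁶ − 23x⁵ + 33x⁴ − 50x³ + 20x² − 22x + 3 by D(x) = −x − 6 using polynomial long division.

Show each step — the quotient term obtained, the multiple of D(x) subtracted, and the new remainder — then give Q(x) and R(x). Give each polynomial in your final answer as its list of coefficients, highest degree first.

Q = [-8, -6, 5, -7, 9, -4, 4, -2]; R = [-9]

Step 1: lead(8x⁸ + 54x⁷ + 31x⁶ − 23x⁵ + 33x⁴ − 50x³ + 20x² − 22x + 3) ÷ lead(D) = 8x⁸ ÷ −x = −8x⁷. Subtract (−8x⁷)·D = 8x⁸ + 48x⁷. Remainder: 6x⁷ + 31x⁶ − 23x⁵ + 33x⁴ − 50x³ + 20x² − 22x + 3.
Step 2: lead(6x⁷ + 31x⁶ − 23x⁵ + 33x⁴ − 50x³ + 20x² − 22x + 3) ÷ lead(D) = 6x⁷ ÷ −x = −6x⁶. Subtract (−6x⁶)·D = 6x⁷ + 36x⁶. Remainder: −5x⁶ − 23x⁵ + 33x⁴ − 50x³ + 20x² − 22x + 3.
Step 3: lead(−5x⁶ − 23x⁵ + 33x⁴ − 50x³ + 20x² − 22x + 3) ÷ lead(D) = −5x⁶ ÷ −x = 5x⁵. Subtract (5x⁵)·D = −5x⁶ − 30x⁵. Remainder: 7x⁵ + 33x⁴ − 50x³ + 20x² − 22x + 3.
Step 4: lead(7x⁵ + 33x⁴ − 50x³ + 20x² − 22x + 3) ÷ lead(D) = 7x⁵ ÷ −x = −7x⁴. Subtract (−7x⁴)·D = 7x⁵ + 42x⁴. Remainder: −9x⁴ − 50x³ + 20x² − 22x + 3.
Step 5: lead(−9x⁴ − 50x³ + 20x² − 22x + 3) ÷ lead(D) = −9x⁴ ÷ −x = 9x³. Subtract (9x³)·D = −9x⁴ − 54x³. Remainder: 4x³ + 20x² − 22x + 3.
Step 6: lead(4x³ + 20x² − 22x + 3) ÷ lead(D) = 4x³ ÷ −x = −4x². Subtract (−4x²)·D = 4x³ + 24x². Remainder: −4x² − 22x + 3.
Step 7: lead(−4x² − 22x + 3) ÷ lead(D) = −4x² ÷ −x = 4x. Subtract (4x)·D = −4x² − 24x. Remainder: 2x + 3.
Step 8: lead(2x + 3) ÷ lead(D) = 2x ÷ −x = −2. Subtract (−2)·D = 2x + 12. Remainder: −9.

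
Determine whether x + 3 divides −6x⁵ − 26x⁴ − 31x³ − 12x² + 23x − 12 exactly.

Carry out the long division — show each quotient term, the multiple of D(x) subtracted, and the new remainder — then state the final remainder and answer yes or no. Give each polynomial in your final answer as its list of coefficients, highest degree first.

R = [0], so D(x) is a factor of P(x). yes

Step 1: lead(−6x⁵ − 26x⁴ − 31x³ − 12x² + 23x − 12) ÷ lead(D) = −6x⁵ ÷ x = −6x⁴. Subtract (−6x⁴)·D = −6x⁵ − 18x⁴. Remainder: −8x⁴ − 31x³ − 12x² + 23x − 12.
Step 2: lead(−8x⁴ − 31x³ − 12x² + 23x − 12) ÷ lead(D) = −8x⁴ ÷ x = −8x³. Subtract (−8x³)·D = −8x⁴ − 24x³. Remainder: −7x³ − 12x² + 23x − 12.
Step 3: lead(−7x³ − 12x² + 23x − 12) ÷ lead(D) = −7x³ ÷ x = −7x². Subtract (−7x²)·D = −7x³ − 21x². Remainder: 9x² + 23x − 12.
Step 4: lead(9x² + 23x − 12) ÷ lead(D) = 9x² ÷ x = 9x. Subtract (9x)·D = 9x² + 27x. Remainder: −4x − 12.
Step 5: lead(−4x − 12) ÷ lead(D) = −4x ÷ x = −4. Subtract (−4)·D = −4x − 12. Remainder: 0.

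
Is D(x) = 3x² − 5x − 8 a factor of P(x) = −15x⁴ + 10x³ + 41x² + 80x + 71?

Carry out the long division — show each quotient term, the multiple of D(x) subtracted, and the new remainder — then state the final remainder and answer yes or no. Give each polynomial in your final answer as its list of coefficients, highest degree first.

R = [7], so D(x) is not a factor of P(x). no

Step 1: lead(−15x⁴ + 10x³ + 41x² + 80x + 71) ÷ lead(D) = −15x⁴ ÷ 3x² = −5x². Subtract (−5x²)·D = −15x⁴ + 25x³ + 40x². Remainder: −15x³ + x² + 80x + 71.
Step 2: lead(−15x³ + x² + 80x + 71) ÷ lead(D) = −15x³ ÷ 3x² = −5x. Subtract (−5x)·D = −15x³ + 25x² + 40x. Remainder: −24x² + 40x + 71.
Step 3: lead(−24x² + 40x + 71) ÷ lead(D) = −24x² ÷ 3x² = −8. Subtract (−8)·D = −24x² + 40x + 64. Remainder: 7.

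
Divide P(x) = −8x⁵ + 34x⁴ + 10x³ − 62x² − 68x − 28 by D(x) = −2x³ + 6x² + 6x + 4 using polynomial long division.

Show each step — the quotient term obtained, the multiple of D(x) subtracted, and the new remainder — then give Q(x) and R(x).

Step 1: lead(−8x⁵ + 34x⁴ + 10x³ − 62x² − 68x − 28) ÷ lead(D) = −8x⁵ ÷ −2x³ = 4x². Subtract (4x²)·D = −8x⁵ + 24x⁴ + 24x³ + 16x². Remainder: 10x⁴ − 14x³ − 78x² − 68x − 28.
Step 2: lead(10x⁴ − 14x³ − 78x² − 68x − 28) ÷ lead(D) = 10x⁴ ÷ −2x³ = −5x. Subtract (−5x)·D = 10x⁴ − 30x³ − 30x² − 20x. Remainder: 16x³ − 48x² − 48x − 28.
Step 3: lead(16x³ − 48x² − 48x − 28) ÷ lead(D) = 16x³ ÷ −2x³ = −8. Subtract (−8)·D = 16x³ − 48x² − 48x − 32. Remainder: 4.

Q(x) = 4x² − 5x − 8; R(x) = 4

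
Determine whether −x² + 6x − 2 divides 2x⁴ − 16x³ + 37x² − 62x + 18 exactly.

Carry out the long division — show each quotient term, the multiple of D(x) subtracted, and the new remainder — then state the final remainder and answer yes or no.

R(x) = 0, so D(x) is a factor of P(x). yes

Step 1: lead(2x⁴ − 16x³ + 37x² − 62x + 18) ÷ lead(D) = 2x⁴ ÷ −x² = −2x². Subtract (−2x²)·D = 2x⁴ − 12x³ + 4x². Remainder: −4x³ + 33x² − 62x + 18.
Step 2: lead(−4x³ + 33x² − 62x + 18) ÷ lead(D) = −4x³ ÷ −x² = 4x. Subtract (4x)·D = −4x³ + 24x² − 8x. Remainder: 9x² − 54x + 18.
Step 3: lead(9x² − 54x + 18) ÷ lead(D) = 9x² ÷ −x² = −9. Subtract (−9)·D = 9x² − 54x + 18. Remainder: 0.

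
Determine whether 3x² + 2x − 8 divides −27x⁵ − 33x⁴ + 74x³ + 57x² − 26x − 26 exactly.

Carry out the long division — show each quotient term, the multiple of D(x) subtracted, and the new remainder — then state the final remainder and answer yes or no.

R(x) = −2, so D(x) is not a factor of P(x). no

Step 1: lead(−27x⁵ − 33x⁴ + 74x³ + 57x² − 26x − 26) ÷ lead(D) = −27x⁵ ÷ 3x² = −9x³. Subtract (−9x³)·D = −27x⁵ − 18x⁴ + 72x³. Remainder: −15x⁴ + 2x³ + 57x² − 26x − 26.
Step 2: lead(−15x⁴ + 2x³ + 57x² − 26x − 26) ÷ lead(D) = −15x⁴ ÷ 3x² = −5x². Subtract (−5x²)·D = −15x⁴ − 10x³ + 40x². Remainder: 12x³ + 17x² − 26x − 26.
Step 3: lead(12x³ + 17x² − 26x − 26) ÷ lead(D) = 12x³ ÷ 3x² = 4x. Subtract (4x)·D = 12x³ + 8x² − 32x. Remainder: 9x² + 6x − 26.
Step 4: lead(9x² + 6x − 26) ÷ lead(D) = 9x² ÷ 3x² = 3. Subtract (3)·D = 9x² + 6x − 24. Remainder: −2.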